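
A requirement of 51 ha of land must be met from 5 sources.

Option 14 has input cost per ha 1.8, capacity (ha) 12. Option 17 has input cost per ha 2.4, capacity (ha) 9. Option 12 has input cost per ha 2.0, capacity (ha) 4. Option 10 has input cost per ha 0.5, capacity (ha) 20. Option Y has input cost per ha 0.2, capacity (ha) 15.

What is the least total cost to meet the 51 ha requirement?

42.6

Use sources in increasing cost order.
Option Y (0.2): use full 15 → 36 ha to go.
Take 20 from Option 10 at 0.5 → need 16 more.
Take 12 from Option 14 at 1.8 → need 4 more.
Option 12 at 2.0: take all 4 ha → 0 still needed.
Option 17: unused.
Cost = 15×0.2 + 20×0.5 + 12×1.8 + 4×2.0 = 42.6.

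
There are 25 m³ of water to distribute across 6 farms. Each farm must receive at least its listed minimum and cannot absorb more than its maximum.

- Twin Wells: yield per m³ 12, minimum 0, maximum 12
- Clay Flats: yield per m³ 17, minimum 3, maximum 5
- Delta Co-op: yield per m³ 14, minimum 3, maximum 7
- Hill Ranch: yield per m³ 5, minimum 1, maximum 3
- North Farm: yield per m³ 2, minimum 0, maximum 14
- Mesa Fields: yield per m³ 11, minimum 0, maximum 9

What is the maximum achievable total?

332

Meeting every minimum uses 0+3+3+1+0+0 = 7 m³, leaving 18.
Highest yield per m³ first: Clay Flats 17 > Delta Co-op 14 > Twin Wells 12 > Mesa Fields 11 > Hill Ranch 5 > North Farm 2.
Clay Flats takes 2 more to reach its cap of 5 ; 16 left.
Delta Co-op: +4 to 7 (cap) ; 12 left.
Twin Wells: +12 to 12 (cap) ; 0 left.
Total = 12×12 + 17×5 + 14×7 + 5×1 = 332.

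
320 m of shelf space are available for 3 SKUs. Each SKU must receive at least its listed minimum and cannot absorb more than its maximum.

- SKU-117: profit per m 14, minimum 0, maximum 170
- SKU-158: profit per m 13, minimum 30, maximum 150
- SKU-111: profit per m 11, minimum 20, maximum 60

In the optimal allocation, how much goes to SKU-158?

Meeting every minimum uses 0+30+20 = 50 m, leaving 270.
Rank by profit per m: SKU-117 14 > SKU-158 13 > SKU-111 11.
Give SKU-117 170 more to hit its cap of 170 ; 100 left.
SKU-158 has room for 120 more but only 100 remain, so it gets 130.

130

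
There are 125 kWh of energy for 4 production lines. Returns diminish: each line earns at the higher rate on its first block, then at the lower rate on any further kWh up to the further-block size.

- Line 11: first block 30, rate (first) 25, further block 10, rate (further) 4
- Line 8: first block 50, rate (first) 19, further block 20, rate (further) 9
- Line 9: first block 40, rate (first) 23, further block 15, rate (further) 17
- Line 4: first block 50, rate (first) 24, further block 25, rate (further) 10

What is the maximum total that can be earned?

Order all 8 blocks by rate: Line 11/T1 25 > Line 4/T1 24 > Line 9/T1 23 > Line 8/T1 19 > Line 9/T2 17 > Line 4/T2 10 > Line 8/T2 9 > Line 11/T2 4.
Line 11 T1 at 25: fill all 30 ; 95 left.
Line 4 T1 at 24: fill all 50 ; 45 left.
Fill Line 9 T1 block (40 at 23) ; 5 left.
Line 8 T1 at 19: only 5 left, fill 5.
Total = 25×30 + 24×50 + 23×40 + 19×5 = 2965.

2965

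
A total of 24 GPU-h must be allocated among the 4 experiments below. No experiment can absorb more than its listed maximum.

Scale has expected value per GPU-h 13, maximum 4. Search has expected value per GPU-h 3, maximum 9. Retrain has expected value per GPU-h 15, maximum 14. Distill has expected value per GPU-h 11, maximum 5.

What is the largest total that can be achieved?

Order the experiments by expected value per GPU-h: Retrain 15 > Scale 13 > Distill 11 > Search 3.
Retrain: +14 to 14 (cap) ; 10 left.
Scale: +4 to 4 (cap) ; 6 left.
Distill takes 5 to reach its cap of 5 ; 1 left.
Only 1 left; Search takes them to reach 1.
Total = 13×4 + 3×1 + 15×14 + 11×5 = 320.

320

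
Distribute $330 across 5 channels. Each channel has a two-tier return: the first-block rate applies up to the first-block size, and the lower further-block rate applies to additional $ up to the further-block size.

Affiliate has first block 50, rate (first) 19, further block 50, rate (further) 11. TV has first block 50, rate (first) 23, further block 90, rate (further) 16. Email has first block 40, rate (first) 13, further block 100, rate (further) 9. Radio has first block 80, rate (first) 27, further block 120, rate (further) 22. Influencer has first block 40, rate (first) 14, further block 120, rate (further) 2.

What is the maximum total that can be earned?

7380

Order all 10 blocks by rate: Radio/first 27 > TV/first 23 > Radio/second 22 > Affiliate/first 19 > TV/second 16 > Influencer/first 14 > Email/first 13 > Affiliate/second 11 > Email/second 9 > Influencer/second 2.
Radio first at 27: fill all 80 — 250 left.
TV first at 23: fill all 50 — 200 left.
Radio second at 22: fill all 120 — 80 left.
Fill Affiliate first block (50 at 19) — 30 left.
30 remain; put them into TV second at 16.
Total = 27×80 + 23×50 + 22×120 + 19×50 + 16×30 = 7380.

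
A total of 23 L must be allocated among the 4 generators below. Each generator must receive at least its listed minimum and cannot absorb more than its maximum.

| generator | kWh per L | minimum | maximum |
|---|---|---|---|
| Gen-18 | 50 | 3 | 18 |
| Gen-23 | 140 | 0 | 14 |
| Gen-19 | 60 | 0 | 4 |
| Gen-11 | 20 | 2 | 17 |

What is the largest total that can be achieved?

2390

Meeting every minimum uses 3+0+0+2 = 5 L, leaving 18.
Order the generators by kWh per L: Gen-23 140 > Gen-19 60 > Gen-18 50 > Gen-11 20.
Gen-23: +14 to 14 (cap) ; 4 left.
Gen-19 takes 4 more to reach its cap of 4 ; 0 left.
Total = 50×3 + 140×14 + 60×4 + 20×2 = 2390.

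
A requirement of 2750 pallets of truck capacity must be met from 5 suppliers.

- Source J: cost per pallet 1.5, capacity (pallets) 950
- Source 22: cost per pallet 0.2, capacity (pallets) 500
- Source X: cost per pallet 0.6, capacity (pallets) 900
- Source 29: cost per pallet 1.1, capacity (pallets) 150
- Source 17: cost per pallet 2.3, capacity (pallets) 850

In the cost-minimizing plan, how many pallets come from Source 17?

Fill from the cheapest supplier first.
Source 22 at 0.2: take all 500 pallets → 2250 still needed.
Source X (0.6): use full 900 → 1350 pallets to go.
Source 29 at 1.1: take all 150 pallets → 1200 still needed.
Take 950 from Source J at 1.5 → need 250 more.
Source 17 at 2.3: take 250 of its 850 → requirement met.

250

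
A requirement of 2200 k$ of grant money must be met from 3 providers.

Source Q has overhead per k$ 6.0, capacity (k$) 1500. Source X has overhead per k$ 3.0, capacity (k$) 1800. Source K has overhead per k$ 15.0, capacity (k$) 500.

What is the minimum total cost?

Use providers in increasing cost order.
Take 1800 from Source X at 3.0 — need 400 more.
Take 400 from Source Q at 6.0 to finish.
Source K: unused.
Cost = 1800×3.0 + 400×6.0 = 7800.

7800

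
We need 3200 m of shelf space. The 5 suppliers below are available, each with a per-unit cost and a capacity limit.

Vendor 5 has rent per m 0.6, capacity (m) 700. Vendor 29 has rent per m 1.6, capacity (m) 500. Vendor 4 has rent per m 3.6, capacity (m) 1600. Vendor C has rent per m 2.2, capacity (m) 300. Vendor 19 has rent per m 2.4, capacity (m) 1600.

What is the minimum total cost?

6080

Cheapest first:
Vendor 5 (0.6): use full 700 — 2500 m to go.
Vendor 29 (1.6): use full 500 — 2000 m to go.
Vendor C at 2.2: take all 300 m — 1700 still needed.
Take 1600 from Vendor 19 at 2.4 — need 100 more.
Take 100 from Vendor 4 at 3.6 to finish.
Cost = 700×0.6 + 500×1.6 + 300×2.2 + 1600×2.4 + 100×3.6 = 6080.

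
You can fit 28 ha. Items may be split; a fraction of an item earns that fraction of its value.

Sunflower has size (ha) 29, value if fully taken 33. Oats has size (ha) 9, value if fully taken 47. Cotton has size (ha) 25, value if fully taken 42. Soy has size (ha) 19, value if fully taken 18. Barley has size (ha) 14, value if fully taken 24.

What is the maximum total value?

Sort by value density: Oats 47/9≈5.22, Barley 24/14≈1.71, Cotton 42/25≈1.68, Sunflower 33/29≈1.14, Soy 18/19≈0.947.
Oats: take in full, 9 ha for value 47 ; 19 left.
Take all of Barley (14 ha, value 24) ; 5 ha left.
Fill the last 5 ha with part of Cotton: 5/25 of it earns 8.4.
Total value = 79.4.

79.4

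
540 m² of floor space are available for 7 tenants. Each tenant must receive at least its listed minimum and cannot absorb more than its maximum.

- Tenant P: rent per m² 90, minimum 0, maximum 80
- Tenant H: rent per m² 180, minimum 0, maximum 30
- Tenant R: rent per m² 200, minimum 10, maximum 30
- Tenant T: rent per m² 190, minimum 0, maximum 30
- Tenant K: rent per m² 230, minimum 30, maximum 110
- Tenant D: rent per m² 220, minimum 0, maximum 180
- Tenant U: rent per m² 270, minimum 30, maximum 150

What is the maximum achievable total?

123400

Meeting every minimum uses 0+0+10+0+30+0+30 = 70 m², leaving 470.
Highest rent per m² first: Tenant U 270 > Tenant K 230 > Tenant D 220 > Tenant R 200 > Tenant T 190 > Tenant H 180 > Tenant P 90.
Give Tenant U 120 more to hit its cap of 150 → 350 left.
Tenant K takes 80 more to reach its cap of 110 → 270 left.
Tenant D takes 180 more to reach its cap of 180 → 90 left.
Tenant R: +20 to 30 (cap) → 70 left.
Give Tenant T 30 more to hit its cap of 30 → 40 left.
Tenant H takes 30 more to reach its cap of 30 → 10 left.
Tenant P: +10 (room for 80) → 10. Pool exhausted.
Total = 90×10 + 180×30 + 200×30 + 190×30 + 230×110 + 220×180 + 270×150 = 123400.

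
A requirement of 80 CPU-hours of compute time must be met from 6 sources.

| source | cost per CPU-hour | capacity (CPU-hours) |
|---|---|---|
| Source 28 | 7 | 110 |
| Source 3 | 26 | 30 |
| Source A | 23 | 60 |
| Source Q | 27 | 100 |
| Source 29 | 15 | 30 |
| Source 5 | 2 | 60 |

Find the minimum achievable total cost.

260

Cheapest first:
Take 60 from Source 5 at 2 — need 20 more.
Take 20 from Source 28 at 7 to finish.
Source 29, Source A, Source 3, Source Q: unused.
Cost = 60×2 + 20×7 = 260.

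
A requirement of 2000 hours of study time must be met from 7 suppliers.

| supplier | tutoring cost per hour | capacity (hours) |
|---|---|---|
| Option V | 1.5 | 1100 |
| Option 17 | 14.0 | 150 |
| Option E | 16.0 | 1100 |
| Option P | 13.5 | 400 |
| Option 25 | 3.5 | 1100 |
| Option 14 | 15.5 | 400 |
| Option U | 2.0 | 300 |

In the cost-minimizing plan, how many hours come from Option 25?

600

Use suppliers in increasing cost order.
Option V at 1.5: take all 1100 hours ; 900 still needed.
Option U (2.0): use full 300 ; 600 hours to go.
Take 600 from Option 25 at 3.5 to finish.
Option P, Option 17, Option 14, Option E: unused.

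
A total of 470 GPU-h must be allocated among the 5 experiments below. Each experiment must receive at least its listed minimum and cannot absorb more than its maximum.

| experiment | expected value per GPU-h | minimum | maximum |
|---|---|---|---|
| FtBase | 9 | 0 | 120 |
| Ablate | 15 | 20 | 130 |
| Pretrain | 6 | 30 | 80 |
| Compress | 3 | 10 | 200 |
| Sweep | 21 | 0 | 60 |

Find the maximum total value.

5010

Meeting every minimum uses 0+20+30+10+0 = 60 GPU-h, leaving 410.
Highest expected value per GPU-h first: Sweep 21 > Ablate 15 > FtBase 9 > Pretrain 6 > Compress 3.
Sweep takes 60 more to reach its cap of 60 ; 350 left.
Ablate takes 110 more to reach its cap of 130 ; 240 left.
FtBase takes 120 more to reach its cap of 120 ; 120 left.
Pretrain takes 50 more to reach its cap of 80 ; 70 left.
Only 70 left; Compress takes them to reach 80.
Total = 9×120 + 15×130 + 6×80 + 3×80 + 21×60 = 5010.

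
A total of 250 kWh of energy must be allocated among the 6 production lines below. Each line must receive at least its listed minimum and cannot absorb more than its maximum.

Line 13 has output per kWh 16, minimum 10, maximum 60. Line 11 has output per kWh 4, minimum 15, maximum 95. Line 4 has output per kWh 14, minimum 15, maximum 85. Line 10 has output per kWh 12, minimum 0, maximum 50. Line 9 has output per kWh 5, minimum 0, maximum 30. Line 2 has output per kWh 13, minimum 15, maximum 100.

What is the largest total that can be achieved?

3380

Meeting every minimum uses 10+15+15+0+0+15 = 55 kWh, leaving 195.
Highest output per kWh first: Line 13 16 > Line 4 14 > Line 2 13 > Line 10 12 > Line 9 5 > Line 11 4.
Give Line 13 50 more to hit its cap of 60 ; 145 left.
Line 4: +70 to 85 (cap) ; 75 left.
Line 2 has room for 85 more but only 75 remain, so it gets 90.
Total = 16×60 + 4×15 + 14×85 + 13×90 = 3380.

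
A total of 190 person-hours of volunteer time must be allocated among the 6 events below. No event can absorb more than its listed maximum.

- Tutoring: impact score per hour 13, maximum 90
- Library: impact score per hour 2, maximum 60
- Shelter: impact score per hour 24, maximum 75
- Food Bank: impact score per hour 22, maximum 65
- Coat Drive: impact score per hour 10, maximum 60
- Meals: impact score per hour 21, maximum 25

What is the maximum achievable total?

4080

Rank by impact score per hour: Shelter 24 > Food Bank 22 > Meals 21 > Tutoring 13 > Coat Drive 10 > Library 2.
Give Shelter 75 to hit its cap of 75 ; 115 left.
Food Bank: +65 to 65 (cap) ; 50 left.
Meals takes 25 to reach its cap of 25 ; 25 left.
Tutoring has room for 90 but only 25 remain, so it gets 25.
Total = 13×25 + 24×75 + 22×65 + 21×25 = 4080.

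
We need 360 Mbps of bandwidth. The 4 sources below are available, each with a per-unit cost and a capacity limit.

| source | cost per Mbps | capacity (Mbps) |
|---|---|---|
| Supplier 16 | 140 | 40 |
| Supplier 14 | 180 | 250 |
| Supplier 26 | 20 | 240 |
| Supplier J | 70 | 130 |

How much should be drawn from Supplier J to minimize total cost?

Fill from the cheapest source first.
Supplier 26 at 20: take all 240 Mbps → 120 still needed.
Supplier J at 70: take 120 of its 130 → requirement met.
Supplier 16, Supplier 14: unused.

120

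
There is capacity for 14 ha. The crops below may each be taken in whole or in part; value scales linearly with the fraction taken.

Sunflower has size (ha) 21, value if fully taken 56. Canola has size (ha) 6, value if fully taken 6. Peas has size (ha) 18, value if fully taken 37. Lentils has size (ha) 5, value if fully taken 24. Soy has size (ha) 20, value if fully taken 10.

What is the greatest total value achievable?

Rank by value-to-size ratio: Lentils 24/5≈4.8, Sunflower 56/21≈2.67, Peas 37/18≈2.06, Canola 6/6≈1, Soy 10/20≈0.5.
Lentils: take in full, 5 ha for value 24 — 9 left.
Only 9 ha remain; take 9/21 of Sunflower for value 56×9/21 = 24.
Total value = 48.

48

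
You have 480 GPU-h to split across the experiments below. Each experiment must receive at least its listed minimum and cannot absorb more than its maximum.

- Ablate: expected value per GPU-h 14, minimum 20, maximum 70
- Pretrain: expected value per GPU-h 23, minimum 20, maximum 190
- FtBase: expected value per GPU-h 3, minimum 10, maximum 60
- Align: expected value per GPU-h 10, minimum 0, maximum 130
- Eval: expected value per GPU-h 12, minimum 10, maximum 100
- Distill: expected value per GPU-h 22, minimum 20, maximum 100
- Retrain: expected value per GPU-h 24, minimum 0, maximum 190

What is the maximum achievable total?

Meeting every minimum uses 20+20+10+0+10+20+0 = 80 GPU-h, leaving 400.
Highest expected value per GPU-h first: Retrain 24 > Pretrain 23 > Distill 22 > Ablate 14 > Eval 12 > Align 10 > FtBase 3.
Retrain: +190 to 190 (cap) → 210 left.
Pretrain takes 170 more to reach its cap of 190 → 40 left.
Distill: +40 (room for 80) → 60. Pool exhausted.
Total = 14×20 + 23×190 + 3×10 + 12×10 + 22×60 + 24×190 = 10680.

10680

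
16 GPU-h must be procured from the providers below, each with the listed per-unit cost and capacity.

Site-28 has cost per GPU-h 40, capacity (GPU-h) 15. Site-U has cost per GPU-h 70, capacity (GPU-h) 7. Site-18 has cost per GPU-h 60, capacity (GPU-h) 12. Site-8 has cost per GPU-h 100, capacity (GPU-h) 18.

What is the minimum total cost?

Use providers in increasing cost order.
Take 15 from Site-28 at 40 — need 1 more.
Site-18 (60): take the remaining 1 — done.
Site-U, Site-8: unused.
Cost = 15×40 + 1×60 = 660.

660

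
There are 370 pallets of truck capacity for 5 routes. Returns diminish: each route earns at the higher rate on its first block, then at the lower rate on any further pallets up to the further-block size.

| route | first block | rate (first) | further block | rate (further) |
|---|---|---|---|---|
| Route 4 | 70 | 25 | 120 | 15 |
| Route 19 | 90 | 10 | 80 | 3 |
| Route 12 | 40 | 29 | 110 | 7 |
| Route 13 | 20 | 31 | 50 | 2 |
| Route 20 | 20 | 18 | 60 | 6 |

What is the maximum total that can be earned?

Rank every tier by rate: Route 13/first 31 > Route 12/first 29 > Route 4/first 25 > Route 20/first 18 > Route 4/second 15 > Route 19/first 10 > Route 12/second 7 > Route 20/second 6 > Route 19/second 3 > Route 13/second 2.
Route 13/first (31): +20 → 350 left.
Route 12 first at 29: fill all 40 → 310 left.
Fill Route 4 first block (70 at 25) → 240 left.
Route 20/first (18): +20 → 220 left.
Route 4 second at 15: fill all 120 → 100 left.
Route 19 first at 10: fill all 90 → 10 left.
Route 12 second at 7: only 10 left, fill 10.
Total = 31×20 + 29×40 + 25×70 + 18×20 + 15×120 + 10×90 + 7×10 = 6660.

6660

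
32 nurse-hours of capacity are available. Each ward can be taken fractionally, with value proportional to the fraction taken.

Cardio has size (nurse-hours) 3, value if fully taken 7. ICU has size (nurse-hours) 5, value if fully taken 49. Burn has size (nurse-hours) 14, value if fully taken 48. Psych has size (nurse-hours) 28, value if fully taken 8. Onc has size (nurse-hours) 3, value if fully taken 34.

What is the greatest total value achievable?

140

Best value per unit of size first: Onc 34/3≈11.3, ICU 49/5≈9.8, Burn 48/14≈3.43, Cardio 7/3≈2.33, Psych 8/28≈0.286.
Onc: take in full, 3 nurse-hours for value 34 — 29 left.
All 5 nurse-hours of ICU fit (value 49) — 24 remain.
All 14 nurse-hours of Burn fit (value 48) — 10 remain.
Take all of Cardio (3 nurse-hours, value 7) — 7 nurse-hours left.
Only 7 nurse-hours remain; take 7/28 of Psych for value 8×7/28 = 2.
Total value = 140.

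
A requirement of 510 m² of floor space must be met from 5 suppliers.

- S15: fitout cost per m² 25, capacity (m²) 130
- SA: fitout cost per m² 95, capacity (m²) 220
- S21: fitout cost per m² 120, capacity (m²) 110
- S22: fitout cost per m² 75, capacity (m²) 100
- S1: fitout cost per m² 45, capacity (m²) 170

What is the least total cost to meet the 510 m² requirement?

28850

Use suppliers in increasing cost order.
Take 130 from S15 at 25 — need 380 more.
Take 170 from S1 at 45 — need 210 more.
S22 (75): use full 100 — 110 m² to go.
Take 110 from SA at 95 to finish.
S21: unused.
Cost = 130×25 + 170×45 + 100×75 + 110×95 = 28850.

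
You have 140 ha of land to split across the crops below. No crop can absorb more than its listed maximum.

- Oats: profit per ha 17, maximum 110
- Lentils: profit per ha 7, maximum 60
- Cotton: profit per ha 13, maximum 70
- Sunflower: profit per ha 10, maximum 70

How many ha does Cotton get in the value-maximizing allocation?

Rank by profit per ha: Oats 17 > Cotton 13 > Sunflower 10 > Lentils 7.
Give Oats 110 to hit its cap of 110 — 30 left.
Cotton: +30 (room for 70) → 30. Pool exhausted.

30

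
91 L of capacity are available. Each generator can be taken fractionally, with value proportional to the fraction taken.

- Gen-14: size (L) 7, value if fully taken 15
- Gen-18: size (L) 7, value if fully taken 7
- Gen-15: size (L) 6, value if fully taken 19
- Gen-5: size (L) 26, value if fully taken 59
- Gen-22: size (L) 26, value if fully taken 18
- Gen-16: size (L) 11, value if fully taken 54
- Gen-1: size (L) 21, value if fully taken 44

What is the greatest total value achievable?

Rank by value-to-size ratio: Gen-16 54/11≈4.91, Gen-15 19/6≈3.17, Gen-5 59/26≈2.27, Gen-14 15/7≈2.14, Gen-1 44/21≈2.1, Gen-18 7/7≈1, Gen-22 18/26≈0.692.
Gen-16: take in full, 11 L for value 54 — 80 left.
All 6 L of Gen-15 fit (value 19) — 74 remain.
All 26 L of Gen-5 fit (value 59) — 48 remain.
Take all of Gen-14 (7 L, value 15) — 41 L left.
Gen-1: take in full, 21 L for value 44 — 20 left.
Take all of Gen-18 (7 L, value 7) — 13 L left.
Only 13 L remain; take 13/26 of Gen-22 for value 18×13/26 = 9.
Total value = 207.

207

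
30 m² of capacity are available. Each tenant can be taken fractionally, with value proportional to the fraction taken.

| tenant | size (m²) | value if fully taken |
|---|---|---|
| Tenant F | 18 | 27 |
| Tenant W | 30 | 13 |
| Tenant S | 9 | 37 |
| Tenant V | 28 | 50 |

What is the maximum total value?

Best value per unit of size first: Tenant S 37/9≈4.11, Tenant V 50/28≈1.79, Tenant F 27/18≈1.5, Tenant W 13/30≈0.433.
Tenant S: take in full, 9 m² for value 37 — 21 left.
Only 21 m² remain; take 21/28 of Tenant V for value 50×21/28 = 37.5.
Total value = 74.5.

74.5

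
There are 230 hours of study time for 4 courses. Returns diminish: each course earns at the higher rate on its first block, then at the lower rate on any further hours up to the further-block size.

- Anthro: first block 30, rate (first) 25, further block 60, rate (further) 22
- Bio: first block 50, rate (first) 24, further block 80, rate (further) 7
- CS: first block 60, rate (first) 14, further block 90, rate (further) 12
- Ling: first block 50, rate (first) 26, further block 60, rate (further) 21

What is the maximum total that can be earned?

Treat each block as its own option and order by rate: Ling/first 26 > Anthro/first 25 > Bio/first 24 > Anthro/second 22 > Ling/second 21 > CS/first 14 > CS/second 12 > Bio/second 7.
Ling first at 26: fill all 50 → 180 left.
Anthro/first (25): +30 → 150 left.
Bio/first (24): +50 → 100 left.
Fill Anthro second block (60 at 22) → 40 left.
Ling/second: +40 of 60 at 21; pool empty.
Total = 26×50 + 25×30 + 24×50 + 22×60 + 21×40 = 5410.

5410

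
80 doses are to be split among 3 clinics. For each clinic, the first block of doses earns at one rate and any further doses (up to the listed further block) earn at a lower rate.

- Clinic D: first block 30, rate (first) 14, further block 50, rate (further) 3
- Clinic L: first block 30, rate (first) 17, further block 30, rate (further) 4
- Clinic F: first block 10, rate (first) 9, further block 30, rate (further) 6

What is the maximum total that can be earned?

Rank every tier by rate: Clinic L/T1 17 > Clinic D/T1 14 > Clinic F/T1 9 > Clinic F/T2 6 > Clinic L/T2 4 > Clinic D/T2 3.
Clinic L T1 at 17: fill all 30 — 50 left.
Fill Clinic D T1 block (30 at 14) — 20 left.
Fill Clinic F T1 block (10 at 9) — 10 left.
Clinic F/T2: +10 of 30 at 6; pool empty.
Total = 17×30 + 14×30 + 9×10 + 6×10 = 1080.

1080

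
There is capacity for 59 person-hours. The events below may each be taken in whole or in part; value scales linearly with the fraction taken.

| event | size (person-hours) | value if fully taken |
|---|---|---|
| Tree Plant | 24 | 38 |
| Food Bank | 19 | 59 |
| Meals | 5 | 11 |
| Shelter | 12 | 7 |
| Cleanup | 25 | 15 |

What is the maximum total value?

Best value per unit of size first: Food Bank 59/19≈3.11, Meals 11/5≈2.2, Tree Plant 38/24≈1.58, Cleanup 15/25≈0.6, Shelter 7/12≈0.583.
Food Bank: take in full, 19 person-hours for value 59 → 40 left.
All 5 person-hours of Meals fit (value 11) → 35 remain.
Tree Plant: take in full, 24 person-hours for value 38 → 11 left.
Only 11 person-hours remain; take 11/25 of Cleanup for value 15×11/25 = 6.6.
Total value = 114.6.

114.6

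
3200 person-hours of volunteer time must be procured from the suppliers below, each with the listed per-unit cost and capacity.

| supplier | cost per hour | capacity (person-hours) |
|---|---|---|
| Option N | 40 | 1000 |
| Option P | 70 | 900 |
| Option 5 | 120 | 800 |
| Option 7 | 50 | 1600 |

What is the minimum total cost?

162000

Use suppliers in increasing cost order.
Option N at 40: take all 1000 person-hours — 2200 still needed.
Option 7 at 50: take all 1600 person-hours — 600 still needed.
Option P (70): take the remaining 600 — done.
Option 5: unused.
Cost = 1000×40 + 1600×50 + 600×70 = 162000.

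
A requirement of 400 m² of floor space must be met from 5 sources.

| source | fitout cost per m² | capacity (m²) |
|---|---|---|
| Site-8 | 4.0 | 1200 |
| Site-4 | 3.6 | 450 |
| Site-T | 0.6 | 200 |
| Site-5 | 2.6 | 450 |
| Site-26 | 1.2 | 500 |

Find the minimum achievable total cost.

Cheapest first:
Take 200 from Site-T at 0.6 → need 200 more.
Take 200 from Site-26 at 1.2 to finish.
Site-5, Site-4, Site-8: unused.
Cost = 200×0.6 + 200×1.2 = 360.

360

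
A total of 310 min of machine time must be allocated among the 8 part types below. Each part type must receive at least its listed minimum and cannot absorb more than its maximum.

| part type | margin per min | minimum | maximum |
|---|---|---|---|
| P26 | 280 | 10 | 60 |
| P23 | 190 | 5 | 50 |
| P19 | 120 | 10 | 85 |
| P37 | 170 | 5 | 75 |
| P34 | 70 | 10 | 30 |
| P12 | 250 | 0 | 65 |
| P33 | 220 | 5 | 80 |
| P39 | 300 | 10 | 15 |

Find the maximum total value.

69950

Meeting every minimum uses 10+5+10+5+10+0+5+10 = 55 min, leaving 255.
Rank by margin per min: P39 300 > P26 280 > P12 250 > P33 220 > P23 190 > P37 170 > P19 120 > P34 70.
Give P39 5 more to hit its cap of 15 ; 250 left.
P26: +50 to 60 (cap) ; 200 left.
P12: +65 to 65 (cap) ; 135 left.
P33 takes 75 more to reach its cap of 80 ; 60 left.
Give P23 45 more to hit its cap of 50 ; 15 left.
Only 15 left; P37 takes them to reach 20.
Total = 280×60 + 190×50 + 120×10 + 170×20 + 70×10 + 250×65 + 220×80 + 300×15 = 69950.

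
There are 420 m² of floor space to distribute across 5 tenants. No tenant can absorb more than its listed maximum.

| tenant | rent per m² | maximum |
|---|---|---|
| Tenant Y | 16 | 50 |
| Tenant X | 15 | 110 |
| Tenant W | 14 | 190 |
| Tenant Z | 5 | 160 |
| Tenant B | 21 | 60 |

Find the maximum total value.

6420

Rank by rent per m²: Tenant B 21 > Tenant Y 16 > Tenant X 15 > Tenant W 14 > Tenant Z 5.
Give Tenant B 60 to hit its cap of 60 ; 360 left.
Tenant Y: +50 to 50 (cap) ; 310 left.
Tenant X: +110 to 110 (cap) ; 200 left.
Give Tenant W 190 to hit its cap of 190 ; 10 left.
Tenant Z has room for 160 but only 10 remain, so it gets 10.
Total = 16×50 + 15×110 + 14×190 + 5×10 + 21×60 = 6420.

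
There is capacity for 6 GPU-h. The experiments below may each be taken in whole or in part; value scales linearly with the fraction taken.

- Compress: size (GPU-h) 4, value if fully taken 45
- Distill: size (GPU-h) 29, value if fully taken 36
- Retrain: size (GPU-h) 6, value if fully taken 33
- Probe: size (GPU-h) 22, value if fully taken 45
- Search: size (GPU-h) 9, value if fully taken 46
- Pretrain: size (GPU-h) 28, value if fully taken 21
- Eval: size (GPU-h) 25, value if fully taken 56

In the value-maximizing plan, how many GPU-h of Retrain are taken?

2

Sort by value density: Compress 45/4≈11.2, Retrain 33/6≈5.5, Search 46/9≈5.11, Eval 56/25≈2.24, Probe 45/22≈2.05, Distill 36/29≈1.24, Pretrain 21/28≈0.75.
All 4 GPU-h of Compress fit (value 45) → 2 remain.
Fill the last 2 GPU-h with part of Retrain: 2/6 of it earns 11.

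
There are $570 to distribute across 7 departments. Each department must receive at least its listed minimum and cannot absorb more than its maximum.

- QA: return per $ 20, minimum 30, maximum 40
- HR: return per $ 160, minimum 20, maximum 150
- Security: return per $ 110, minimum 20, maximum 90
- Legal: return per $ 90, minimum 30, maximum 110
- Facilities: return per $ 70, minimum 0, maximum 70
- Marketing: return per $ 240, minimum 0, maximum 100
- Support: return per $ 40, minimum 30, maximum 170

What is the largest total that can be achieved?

73800

Meeting every minimum uses 30+20+20+30+0+0+30 = 130 $, leaving 440.
Highest return per $ first: Marketing 240 > HR 160 > Security 110 > Legal 90 > Facilities 70 > Support 40 > QA 20.
Give Marketing 100 more to hit its cap of 100 ; 340 left.
Give HR 130 more to hit its cap of 150 ; 210 left.
Security takes 70 more to reach its cap of 90 ; 140 left.
Legal takes 80 more to reach its cap of 110 ; 60 left.
Only 60 left; Facilities takes them to reach 60.
Total = 20×30 + 160×150 + 110×90 + 90×110 + 70×60 + 240×100 + 40×30 = 73800.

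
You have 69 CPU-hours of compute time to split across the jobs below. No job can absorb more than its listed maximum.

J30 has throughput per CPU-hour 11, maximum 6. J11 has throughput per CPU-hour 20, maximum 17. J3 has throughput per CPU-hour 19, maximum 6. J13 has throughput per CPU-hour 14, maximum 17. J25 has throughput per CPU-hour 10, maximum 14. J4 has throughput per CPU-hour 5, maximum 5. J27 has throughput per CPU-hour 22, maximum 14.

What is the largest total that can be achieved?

1156

Order the jobs by throughput per CPU-hour: J27 22 > J11 20 > J3 19 > J13 14 > J30 11 > J25 10 > J4 5.
J27: +14 to 14 (cap) — 55 left.
J11: +17 to 17 (cap) — 38 left.
J3 takes 6 to reach its cap of 6 — 32 left.
Give J13 17 to hit its cap of 17 — 15 left.
Give J30 6 to hit its cap of 6 — 9 left.
J25 has room for 14 but only 9 remain, so it gets 9.
Total = 11×6 + 20×17 + 19×6 + 14×17 + 10×9 + 22×14 = 1156.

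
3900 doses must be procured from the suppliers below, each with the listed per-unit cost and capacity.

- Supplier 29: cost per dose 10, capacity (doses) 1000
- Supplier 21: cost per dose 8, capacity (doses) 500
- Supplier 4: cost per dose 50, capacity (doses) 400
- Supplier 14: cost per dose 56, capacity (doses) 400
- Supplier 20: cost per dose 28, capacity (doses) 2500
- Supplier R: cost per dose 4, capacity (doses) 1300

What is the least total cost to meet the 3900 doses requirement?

Cheapest first:
Supplier R (4): use full 1300 → 2600 doses to go.
Supplier 21 at 8: take all 500 doses → 2100 still needed.
Supplier 29 (10): use full 1000 → 1100 doses to go.
Supplier 20 at 28: take 1100 of its 2500 → requirement met.
Supplier 4, Supplier 14: unused.
Cost = 1300×4 + 500×8 + 1000×10 + 1100×28 = 50000.

50000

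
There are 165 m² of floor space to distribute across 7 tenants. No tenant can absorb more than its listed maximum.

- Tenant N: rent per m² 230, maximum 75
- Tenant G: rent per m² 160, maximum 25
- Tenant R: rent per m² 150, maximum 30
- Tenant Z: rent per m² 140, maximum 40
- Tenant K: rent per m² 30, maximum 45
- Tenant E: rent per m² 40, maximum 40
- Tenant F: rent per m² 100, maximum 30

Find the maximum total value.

Order the tenants by rent per m²: Tenant N 230 > Tenant G 160 > Tenant R 150 > Tenant Z 140 > Tenant F 100 > Tenant E 40 > Tenant K 30.
Tenant N: +75 to 75 (cap) ; 90 left.
Give Tenant G 25 to hit its cap of 25 ; 65 left.
Tenant R takes 30 to reach its cap of 30 ; 35 left.
Tenant Z has room for 40 but only 35 remain, so it gets 35.
Total = 230×75 + 160×25 + 150×30 + 140×35 = 30650.

30650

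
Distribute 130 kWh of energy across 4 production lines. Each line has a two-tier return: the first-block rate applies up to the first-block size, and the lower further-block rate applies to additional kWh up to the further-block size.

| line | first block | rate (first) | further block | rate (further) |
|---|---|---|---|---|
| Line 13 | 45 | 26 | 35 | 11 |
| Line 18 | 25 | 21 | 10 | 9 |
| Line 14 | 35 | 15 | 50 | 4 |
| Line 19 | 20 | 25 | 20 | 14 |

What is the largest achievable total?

Order all 8 blocks by rate: Line 13/first 26 > Line 19/first 25 > Line 18/first 21 > Line 14/first 15 > Line 19/second 14 > Line 13/second 11 > Line 18/second 9 > Line 14/second 4.
Fill Line 13 first block (45 at 26) → 85 left.
Line 19 first at 25: fill all 20 → 65 left.
Line 18/first (21): +25 → 40 left.
Fill Line 14 first block (35 at 15) → 5 left.
Line 19/second: +5 of 20 at 14; pool empty.
Total = 26×45 + 25×20 + 21×25 + 15×35 + 14×5 = 2790.

2790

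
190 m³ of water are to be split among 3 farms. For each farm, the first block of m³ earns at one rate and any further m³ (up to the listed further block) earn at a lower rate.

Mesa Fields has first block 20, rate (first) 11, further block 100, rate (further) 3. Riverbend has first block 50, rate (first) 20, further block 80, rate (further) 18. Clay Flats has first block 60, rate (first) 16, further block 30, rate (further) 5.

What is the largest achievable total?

Treat each block as its own option and order by rate: Riverbend/T1 20 > Riverbend/T2 18 > Clay Flats/T1 16 > Mesa Fields/T1 11 > Clay Flats/T2 5 > Mesa Fields/T2 3.
Riverbend/T1 (20): +50 → 140 left.
Riverbend/T2 (18): +80 → 60 left.
Clay Flats T1 at 16: fill all 60 → 0 left.
Total = 20×50 + 18×80 + 16×60 = 3400.

3400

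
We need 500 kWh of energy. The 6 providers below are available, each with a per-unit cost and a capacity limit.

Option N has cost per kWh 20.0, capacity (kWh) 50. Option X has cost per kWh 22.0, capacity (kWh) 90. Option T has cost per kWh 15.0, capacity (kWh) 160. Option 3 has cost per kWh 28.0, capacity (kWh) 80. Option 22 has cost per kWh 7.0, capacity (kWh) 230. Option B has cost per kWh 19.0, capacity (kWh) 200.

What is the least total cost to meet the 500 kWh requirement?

6100

Use providers in increasing cost order.
Option 22 (7.0): use full 230 ; 270 kWh to go.
Option T at 15.0: take all 160 kWh ; 110 still needed.
Take 110 from Option B at 19.0 to finish.
Option N, Option X, Option 3: unused.
Cost = 230×7.0 + 160×15.0 + 110×19.0 = 6100.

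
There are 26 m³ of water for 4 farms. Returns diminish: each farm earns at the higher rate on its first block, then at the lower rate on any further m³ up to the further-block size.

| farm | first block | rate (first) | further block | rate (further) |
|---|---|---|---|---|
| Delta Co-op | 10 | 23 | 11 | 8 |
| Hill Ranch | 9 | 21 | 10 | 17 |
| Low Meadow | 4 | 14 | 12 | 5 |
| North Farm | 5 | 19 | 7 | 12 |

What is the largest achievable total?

548

Treat each block as its own option and order by rate: Delta Co-op/tier1 23 > Hill Ranch/tier1 21 > North Farm/tier1 19 > Hill Ranch/tier2 17 > Low Meadow/tier1 14 > North Farm/tier2 12 > Delta Co-op/tier2 8 > Low Meadow/tier2 5.
Fill Delta Co-op tier1 block (10 at 23) ; 16 left.
Hill Ranch/tier1 (21): +9 ; 7 left.
Fill North Farm tier1 block (5 at 19) ; 2 left.
Hill Ranch/tier2: +2 of 10 at 17; pool empty.
Total = 23×10 + 21×9 + 19×5 + 17×2 = 548.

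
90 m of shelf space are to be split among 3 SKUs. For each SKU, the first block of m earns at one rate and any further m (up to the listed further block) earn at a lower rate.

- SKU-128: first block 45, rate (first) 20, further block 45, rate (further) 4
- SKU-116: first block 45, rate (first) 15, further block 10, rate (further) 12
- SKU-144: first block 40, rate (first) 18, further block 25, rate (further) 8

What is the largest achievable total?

1695

Treat each block as its own option and order by rate: SKU-128/T1 20 > SKU-144/T1 18 > SKU-116/T1 15 > SKU-116/T2 12 > SKU-144/T2 8 > SKU-128/T2 4.
SKU-128/T1 (20): +45 ; 45 left.
SKU-144 T1 at 18: fill all 40 ; 5 left.
5 remain; put them into SKU-116 T1 at 15.
Total = 20×45 + 18×40 + 15×5 = 1695.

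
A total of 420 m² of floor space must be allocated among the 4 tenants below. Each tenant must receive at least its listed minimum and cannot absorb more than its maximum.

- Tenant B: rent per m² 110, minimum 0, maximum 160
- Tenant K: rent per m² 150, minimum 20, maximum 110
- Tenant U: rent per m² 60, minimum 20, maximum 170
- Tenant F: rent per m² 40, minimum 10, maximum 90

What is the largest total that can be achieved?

42900

Meeting every minimum uses 0+20+20+10 = 50 m², leaving 370.
Rank by rent per m²: Tenant K 150 > Tenant B 110 > Tenant U 60 > Tenant F 40.
Give Tenant K 90 more to hit its cap of 110 → 280 left.
Give Tenant B 160 more to hit its cap of 160 → 120 left.
Tenant U has room for 150 more but only 120 remain, so it gets 140.
Total = 110×160 + 150×110 + 60×140 + 40×10 = 42900.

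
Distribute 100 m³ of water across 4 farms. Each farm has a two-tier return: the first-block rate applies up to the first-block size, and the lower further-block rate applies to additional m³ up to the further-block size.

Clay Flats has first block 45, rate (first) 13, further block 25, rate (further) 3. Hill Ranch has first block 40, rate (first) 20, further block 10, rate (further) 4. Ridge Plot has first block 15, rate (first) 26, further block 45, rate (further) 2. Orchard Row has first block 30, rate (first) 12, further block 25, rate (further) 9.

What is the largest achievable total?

Rank every tier by rate: Ridge Plot/T1 26 > Hill Ranch/T1 20 > Clay Flats/T1 13 > Orchard Row/T1 12 > Orchard Row/T2 9 > Hill Ranch/T2 4 > Clay Flats/T2 3 > Ridge Plot/T2 2.
Ridge Plot/T1 (26): +15 → 85 left.
Hill Ranch T1 at 20: fill all 40 → 45 left.
Clay Flats T1 at 13: fill all 45 → 0 left.
Total = 26×15 + 20×40 + 13×45 = 1775.

1775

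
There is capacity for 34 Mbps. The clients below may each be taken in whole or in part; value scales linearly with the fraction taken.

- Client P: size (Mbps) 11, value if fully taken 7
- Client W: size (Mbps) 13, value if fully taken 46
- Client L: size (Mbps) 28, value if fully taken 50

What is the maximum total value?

Rank by value-to-size ratio: Client W 46/13≈3.54, Client L 50/28≈1.79, Client P 7/11≈0.636.
All 13 Mbps of Client W fit (value 46) ; 21 remain.
Fill the last 21 Mbps with part of Client L: 21/28 of it earns 37.5.
Total value = 83.5.

83.5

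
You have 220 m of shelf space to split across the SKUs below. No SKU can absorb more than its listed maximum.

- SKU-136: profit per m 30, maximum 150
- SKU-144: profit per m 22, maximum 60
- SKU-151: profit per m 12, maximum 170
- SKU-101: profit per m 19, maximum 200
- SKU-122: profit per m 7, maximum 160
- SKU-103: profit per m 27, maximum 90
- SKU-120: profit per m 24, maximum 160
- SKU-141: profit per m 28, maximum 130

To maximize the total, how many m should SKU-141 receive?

70

Order the SKUs by profit per m: SKU-136 30 > SKU-141 28 > SKU-103 27 > SKU-120 24 > SKU-144 22 > SKU-101 19 > SKU-151 12 > SKU-122 7.
SKU-136 takes 150 to reach its cap of 150 ; 70 left.
Only 70 left; SKU-141 takes them to reach 70.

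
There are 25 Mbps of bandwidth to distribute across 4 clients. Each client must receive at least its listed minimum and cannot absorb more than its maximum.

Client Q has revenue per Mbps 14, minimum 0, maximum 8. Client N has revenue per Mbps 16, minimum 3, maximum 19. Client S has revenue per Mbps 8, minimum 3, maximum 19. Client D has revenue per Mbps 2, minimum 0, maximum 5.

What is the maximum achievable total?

Meeting every minimum uses 0+3+3+0 = 6 Mbps, leaving 19.
Order the clients by revenue per Mbps: Client N 16 > Client Q 14 > Client S 8 > Client D 2.
Give Client N 16 more to hit its cap of 19 → 3 left.
Client Q: +3 (room for 8) → 3. Pool exhausted.
Total = 14×3 + 16×19 + 8×3 = 370.

370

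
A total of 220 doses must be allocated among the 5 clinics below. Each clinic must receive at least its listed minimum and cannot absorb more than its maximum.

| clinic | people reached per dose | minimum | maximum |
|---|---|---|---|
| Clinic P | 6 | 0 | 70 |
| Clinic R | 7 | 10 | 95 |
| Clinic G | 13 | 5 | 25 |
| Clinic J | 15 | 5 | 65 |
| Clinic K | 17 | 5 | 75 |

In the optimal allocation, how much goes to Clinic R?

55

Meeting every minimum uses 0+10+5+5+5 = 25 doses, leaving 195.
Order the clinics by people reached per dose: Clinic K 17 > Clinic J 15 > Clinic G 13 > Clinic R 7 > Clinic P 6.
Clinic K takes 70 more to reach its cap of 75 → 125 left.
Give Clinic J 60 more to hit its cap of 65 → 65 left.
Give Clinic G 20 more to hit its cap of 25 → 45 left.
Clinic R: +45 (room for 85) → 55. Pool exhausted.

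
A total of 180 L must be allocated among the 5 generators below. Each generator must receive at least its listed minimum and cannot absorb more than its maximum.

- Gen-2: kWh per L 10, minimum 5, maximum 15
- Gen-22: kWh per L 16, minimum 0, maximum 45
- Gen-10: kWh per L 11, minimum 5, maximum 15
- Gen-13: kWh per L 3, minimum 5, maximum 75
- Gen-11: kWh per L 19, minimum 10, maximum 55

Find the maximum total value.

2230

Meeting every minimum uses 5+0+5+5+10 = 25 L, leaving 155.
Order the generators by kWh per L: Gen-11 19 > Gen-22 16 > Gen-10 11 > Gen-2 10 > Gen-13 3.
Gen-11 takes 45 more to reach its cap of 55 — 110 left.
Gen-22 takes 45 more to reach its cap of 45 — 65 left.
Give Gen-10 10 more to hit its cap of 15 — 55 left.
Gen-2 takes 10 more to reach its cap of 15 — 45 left.
Gen-13 has room for 70 more but only 45 remain, so it gets 50.
Total = 10×15 + 16×45 + 11×15 + 3×50 + 19×55 = 2230.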